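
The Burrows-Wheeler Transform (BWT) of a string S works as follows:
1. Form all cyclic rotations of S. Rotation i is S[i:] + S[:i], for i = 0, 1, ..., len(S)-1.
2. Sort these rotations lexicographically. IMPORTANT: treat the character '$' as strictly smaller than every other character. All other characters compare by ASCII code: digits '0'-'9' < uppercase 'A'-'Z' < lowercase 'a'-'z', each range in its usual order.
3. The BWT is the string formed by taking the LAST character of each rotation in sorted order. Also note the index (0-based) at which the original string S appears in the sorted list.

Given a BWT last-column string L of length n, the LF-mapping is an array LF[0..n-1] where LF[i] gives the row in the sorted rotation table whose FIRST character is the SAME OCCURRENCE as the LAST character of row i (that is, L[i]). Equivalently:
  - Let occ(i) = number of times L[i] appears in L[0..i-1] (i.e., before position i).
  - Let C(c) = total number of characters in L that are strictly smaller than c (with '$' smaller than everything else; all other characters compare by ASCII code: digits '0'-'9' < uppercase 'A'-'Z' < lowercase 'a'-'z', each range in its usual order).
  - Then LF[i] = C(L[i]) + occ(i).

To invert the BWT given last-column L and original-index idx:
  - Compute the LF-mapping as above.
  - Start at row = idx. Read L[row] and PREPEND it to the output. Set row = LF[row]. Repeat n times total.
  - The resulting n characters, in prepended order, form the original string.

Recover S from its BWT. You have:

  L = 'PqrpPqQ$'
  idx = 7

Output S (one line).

LF mapping: 1 5 7 4 2 6 3 0
Walk LF starting at row 7, prepending L[row]:
  step 1: row=7, L[7]='$', prepend. Next row=LF[7]=0
  step 2: row=0, L[0]='P', prepend. Next row=LF[0]=1
  step 3: row=1, L[1]='q', prepend. Next row=LF[1]=5
  step 4: row=5, L[5]='q', prepend. Next row=LF[5]=6
  step 5: row=6, L[6]='Q', prepend. Next row=LF[6]=3
  step 6: row=3, L[3]='p', prepend. Next row=LF[3]=4
  step 7: row=4, L[4]='P', prepend. Next row=LF[4]=2
  step 8: row=2, L[2]='r', prepend. Next row=LF[2]=7
Reversed output: rPpQqqP$

Answer: rPpQqqP$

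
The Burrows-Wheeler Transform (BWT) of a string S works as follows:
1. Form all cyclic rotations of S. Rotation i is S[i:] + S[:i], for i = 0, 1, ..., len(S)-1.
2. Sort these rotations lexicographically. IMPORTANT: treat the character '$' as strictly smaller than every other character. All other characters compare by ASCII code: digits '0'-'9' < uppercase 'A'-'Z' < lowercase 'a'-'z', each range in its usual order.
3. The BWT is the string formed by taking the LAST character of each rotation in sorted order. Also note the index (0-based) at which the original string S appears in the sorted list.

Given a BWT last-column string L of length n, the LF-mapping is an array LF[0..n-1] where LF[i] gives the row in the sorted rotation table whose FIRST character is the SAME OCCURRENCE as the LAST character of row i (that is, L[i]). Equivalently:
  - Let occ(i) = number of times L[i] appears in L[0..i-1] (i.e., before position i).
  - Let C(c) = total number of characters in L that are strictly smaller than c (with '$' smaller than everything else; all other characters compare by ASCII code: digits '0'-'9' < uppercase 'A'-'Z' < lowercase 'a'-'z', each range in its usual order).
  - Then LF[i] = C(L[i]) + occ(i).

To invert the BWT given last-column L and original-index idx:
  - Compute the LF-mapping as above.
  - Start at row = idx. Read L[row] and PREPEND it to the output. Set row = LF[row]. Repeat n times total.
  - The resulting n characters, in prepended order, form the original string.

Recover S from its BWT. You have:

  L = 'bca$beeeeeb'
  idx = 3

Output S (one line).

Answer: bbeeeeecab$

Derivation:
LF mapping: 2 5 1 0 3 6 7 8 9 10 4
Walk LF starting at row 3, prepending L[row]:
  step 1: row=3, L[3]='$', prepend. Next row=LF[3]=0
  step 2: row=0, L[0]='b', prepend. Next row=LF[0]=2
  step 3: row=2, L[2]='a', prepend. Next row=LF[2]=1
  step 4: row=1, L[1]='c', prepend. Next row=LF[1]=5
  step 5: row=5, L[5]='e', prepend. Next row=LF[5]=6
  step 6: row=6, L[6]='e', prepend. Next row=LF[6]=7
  step 7: row=7, L[7]='e', prepend. Next row=LF[7]=8
  step 8: row=8, L[8]='e', prepend. Next row=LF[8]=9
  step 9: row=9, L[9]='e', prepend. Next row=LF[9]=10
  step 10: row=10, L[10]='b', prepend. Next row=LF[10]=4
  step 11: row=4, L[4]='b', prepend. Next row=LF[4]=3
Reversed output: bbeeeeecab$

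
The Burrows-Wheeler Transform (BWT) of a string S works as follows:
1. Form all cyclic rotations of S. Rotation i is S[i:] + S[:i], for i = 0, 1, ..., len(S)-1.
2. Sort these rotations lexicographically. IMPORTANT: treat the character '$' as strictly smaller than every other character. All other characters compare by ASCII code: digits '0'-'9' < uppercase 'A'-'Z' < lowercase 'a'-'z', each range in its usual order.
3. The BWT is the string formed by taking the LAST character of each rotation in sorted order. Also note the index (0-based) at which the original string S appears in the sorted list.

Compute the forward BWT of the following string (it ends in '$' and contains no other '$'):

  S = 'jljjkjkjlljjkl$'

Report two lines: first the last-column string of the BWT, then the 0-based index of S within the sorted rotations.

All 15 rotations (rotation i = S[i:]+S[:i]):
  rot[0] = jljjkjkjlljjkl$
  rot[1] = ljjkjkjlljjkl$j
  rot[2] = jjkjkjlljjkl$jl
  rot[3] = jkjkjlljjkl$jlj
  rot[4] = kjkjlljjkl$jljj
  rot[5] = jkjlljjkl$jljjk
  rot[6] = kjlljjkl$jljjkj
  rot[7] = jlljjkl$jljjkjk
  rot[8] = lljjkl$jljjkjkj
  rot[9] = ljjkl$jljjkjkjl
  rot[10] = jjkl$jljjkjkjll
  rot[11] = jkl$jljjkjkjllj
  rot[12] = kl$jljjkjkjlljj
  rot[13] = l$jljjkjkjlljjk
  rot[14] = $jljjkjkjlljjkl
Sorted (with $ < everything):
  sorted[0] = $jljjkjkjlljjkl  (last char: 'l')
  sorted[1] = jjkjkjlljjkl$jl  (last char: 'l')
  sorted[2] = jjkl$jljjkjkjll  (last char: 'l')
  sorted[3] = jkjkjlljjkl$jlj  (last char: 'j')
  sorted[4] = jkjlljjkl$jljjk  (last char: 'k')
  sorted[5] = jkl$jljjkjkjllj  (last char: 'j')
  sorted[6] = jljjkjkjlljjkl$  (last char: '$')
  sorted[7] = jlljjkl$jljjkjk  (last char: 'k')
  sorted[8] = kjkjlljjkl$jljj  (last char: 'j')
  sorted[9] = kjlljjkl$jljjkj  (last char: 'j')
  sorted[10] = kl$jljjkjkjlljj  (last char: 'j')
  sorted[11] = l$jljjkjkjlljjk  (last char: 'k')
  sorted[12] = ljjkjkjlljjkl$j  (last char: 'j')
  sorted[13] = ljjkl$jljjkjkjl  (last char: 'l')
  sorted[14] = lljjkl$jljjkjkj  (last char: 'j')
Last column: llljkj$kjjjkjlj
Original string S is at sorted index 6

Answer: llljkj$kjjjkjlj
6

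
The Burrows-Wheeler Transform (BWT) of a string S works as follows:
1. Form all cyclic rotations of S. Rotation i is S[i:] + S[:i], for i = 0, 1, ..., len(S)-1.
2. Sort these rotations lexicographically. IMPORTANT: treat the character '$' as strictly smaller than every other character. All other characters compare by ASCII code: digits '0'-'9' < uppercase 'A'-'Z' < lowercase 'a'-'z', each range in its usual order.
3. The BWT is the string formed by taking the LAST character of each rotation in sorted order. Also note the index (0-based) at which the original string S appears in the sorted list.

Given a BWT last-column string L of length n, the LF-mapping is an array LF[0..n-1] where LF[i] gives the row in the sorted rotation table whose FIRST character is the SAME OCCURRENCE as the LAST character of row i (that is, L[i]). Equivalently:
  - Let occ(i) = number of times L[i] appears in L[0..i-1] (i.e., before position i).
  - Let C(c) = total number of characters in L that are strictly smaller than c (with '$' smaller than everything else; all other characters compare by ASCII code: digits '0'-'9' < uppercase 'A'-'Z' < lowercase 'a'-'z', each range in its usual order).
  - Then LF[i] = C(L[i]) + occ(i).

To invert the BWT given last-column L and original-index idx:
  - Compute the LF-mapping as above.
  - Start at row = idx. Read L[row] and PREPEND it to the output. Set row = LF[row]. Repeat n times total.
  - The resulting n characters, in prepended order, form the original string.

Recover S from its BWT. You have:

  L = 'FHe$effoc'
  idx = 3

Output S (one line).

Answer: coffeeHF$

Derivation:
LF mapping: 1 2 4 0 5 6 7 8 3
Walk LF starting at row 3, prepending L[row]:
  step 1: row=3, L[3]='$', prepend. Next row=LF[3]=0
  step 2: row=0, L[0]='F', prepend. Next row=LF[0]=1
  step 3: row=1, L[1]='H', prepend. Next row=LF[1]=2
  step 4: row=2, L[2]='e', prepend. Next row=LF[2]=4
  step 5: row=4, L[4]='e', prepend. Next row=LF[4]=5
  step 6: row=5, L[5]='f', prepend. Next row=LF[5]=6
  step 7: row=6, L[6]='f', prepend. Next row=LF[6]=7
  step 8: row=7, L[7]='o', prepend. Next row=LF[7]=8
  step 9: row=8, L[8]='c', prepend. Next row=LF[8]=3
Reversed output: coffeeHF$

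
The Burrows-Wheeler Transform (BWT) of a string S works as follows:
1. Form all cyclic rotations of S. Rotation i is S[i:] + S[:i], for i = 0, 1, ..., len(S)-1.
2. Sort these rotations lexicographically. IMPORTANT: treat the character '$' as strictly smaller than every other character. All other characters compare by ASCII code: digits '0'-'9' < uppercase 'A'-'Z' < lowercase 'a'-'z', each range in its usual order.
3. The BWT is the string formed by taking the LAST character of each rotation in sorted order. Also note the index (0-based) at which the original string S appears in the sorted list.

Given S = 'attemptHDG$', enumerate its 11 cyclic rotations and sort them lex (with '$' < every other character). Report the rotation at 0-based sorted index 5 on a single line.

All 11 rotations (rotation i = S[i:]+S[:i]):
  rot[0] = attemptHDG$
  rot[1] = ttemptHDG$a
  rot[2] = temptHDG$at
  rot[3] = emptHDG$att
  rot[4] = mptHDG$atte
  rot[5] = ptHDG$attem
  rot[6] = tHDG$attemp
  rot[7] = HDG$attempt
  rot[8] = DG$attemptH
  rot[9] = G$attemptHD
  rot[10] = $attemptHDG
Sorted (with $ < everything):
  sorted[0] = $attemptHDG
  sorted[1] = DG$attemptH
  sorted[2] = G$attemptHD
  sorted[3] = HDG$attempt
  sorted[4] = attemptHDG$
  sorted[5] = emptHDG$att
  sorted[6] = mptHDG$atte
  sorted[7] = ptHDG$attem
  sorted[8] = tHDG$attemp
  sorted[9] = temptHDG$at
  sorted[10] = ttemptHDG$a
sorted[5] = emptHDG$att

Answer: emptHDG$att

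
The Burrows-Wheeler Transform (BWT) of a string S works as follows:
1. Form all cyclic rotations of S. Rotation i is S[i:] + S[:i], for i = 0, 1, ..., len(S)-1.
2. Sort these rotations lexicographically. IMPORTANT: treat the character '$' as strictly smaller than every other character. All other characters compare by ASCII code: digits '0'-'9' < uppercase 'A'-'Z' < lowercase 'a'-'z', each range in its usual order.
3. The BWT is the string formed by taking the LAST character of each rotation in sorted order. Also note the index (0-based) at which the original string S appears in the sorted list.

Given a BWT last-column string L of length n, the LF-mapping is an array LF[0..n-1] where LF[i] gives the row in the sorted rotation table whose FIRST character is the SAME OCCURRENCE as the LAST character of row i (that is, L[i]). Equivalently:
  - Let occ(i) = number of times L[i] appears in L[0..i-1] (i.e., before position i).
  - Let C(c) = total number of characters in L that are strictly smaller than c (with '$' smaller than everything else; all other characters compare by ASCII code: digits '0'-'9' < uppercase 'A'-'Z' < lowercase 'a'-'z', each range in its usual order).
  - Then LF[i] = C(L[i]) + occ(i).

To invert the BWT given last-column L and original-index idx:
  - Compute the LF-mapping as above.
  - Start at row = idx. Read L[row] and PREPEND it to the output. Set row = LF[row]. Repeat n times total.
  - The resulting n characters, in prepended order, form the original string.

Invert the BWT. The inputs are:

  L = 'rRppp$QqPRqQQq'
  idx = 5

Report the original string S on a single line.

LF mapping: 13 5 7 8 9 0 2 10 1 6 11 3 4 12
Walk LF starting at row 5, prepending L[row]:
  step 1: row=5, L[5]='$', prepend. Next row=LF[5]=0
  step 2: row=0, L[0]='r', prepend. Next row=LF[0]=13
  step 3: row=13, L[13]='q', prepend. Next row=LF[13]=12
  step 4: row=12, L[12]='Q', prepend. Next row=LF[12]=4
  step 5: row=4, L[4]='p', prepend. Next row=LF[4]=9
  step 6: row=9, L[9]='R', prepend. Next row=LF[9]=6
  step 7: row=6, L[6]='Q', prepend. Next row=LF[6]=2
  step 8: row=2, L[2]='p', prepend. Next row=LF[2]=7
  step 9: row=7, L[7]='q', prepend. Next row=LF[7]=10
  step 10: row=10, L[10]='q', prepend. Next row=LF[10]=11
  step 11: row=11, L[11]='Q', prepend. Next row=LF[11]=3
  step 12: row=3, L[3]='p', prepend. Next row=LF[3]=8
  step 13: row=8, L[8]='P', prepend. Next row=LF[8]=1
  step 14: row=1, L[1]='R', prepend. Next row=LF[1]=5
Reversed output: RPpQqqpQRpQqr$

Answer: RPpQqqpQRpQqr$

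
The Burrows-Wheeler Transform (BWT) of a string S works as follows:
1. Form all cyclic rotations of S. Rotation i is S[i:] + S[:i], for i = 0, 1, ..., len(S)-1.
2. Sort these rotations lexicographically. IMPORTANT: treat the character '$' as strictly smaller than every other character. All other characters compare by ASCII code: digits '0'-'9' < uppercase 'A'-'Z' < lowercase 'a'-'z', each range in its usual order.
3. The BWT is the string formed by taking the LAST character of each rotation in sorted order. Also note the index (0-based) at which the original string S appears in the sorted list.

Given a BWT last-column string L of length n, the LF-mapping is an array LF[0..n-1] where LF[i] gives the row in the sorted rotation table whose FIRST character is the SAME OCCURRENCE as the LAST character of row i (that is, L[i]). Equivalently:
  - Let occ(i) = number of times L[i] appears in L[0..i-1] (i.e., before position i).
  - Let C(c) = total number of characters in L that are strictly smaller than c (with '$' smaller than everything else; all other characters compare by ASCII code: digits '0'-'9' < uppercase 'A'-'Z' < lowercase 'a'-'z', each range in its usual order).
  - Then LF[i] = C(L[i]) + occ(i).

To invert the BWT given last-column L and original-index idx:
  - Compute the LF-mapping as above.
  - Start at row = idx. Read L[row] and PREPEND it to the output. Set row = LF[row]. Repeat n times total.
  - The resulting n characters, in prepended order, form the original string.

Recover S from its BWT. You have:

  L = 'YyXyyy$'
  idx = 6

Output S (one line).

LF mapping: 2 3 1 4 5 6 0
Walk LF starting at row 6, prepending L[row]:
  step 1: row=6, L[6]='$', prepend. Next row=LF[6]=0
  step 2: row=0, L[0]='Y', prepend. Next row=LF[0]=2
  step 3: row=2, L[2]='X', prepend. Next row=LF[2]=1
  step 4: row=1, L[1]='y', prepend. Next row=LF[1]=3
  step 5: row=3, L[3]='y', prepend. Next row=LF[3]=4
  step 6: row=4, L[4]='y', prepend. Next row=LF[4]=5
  step 7: row=5, L[5]='y', prepend. Next row=LF[5]=6
Reversed output: yyyyXY$

Answer: yyyyXY$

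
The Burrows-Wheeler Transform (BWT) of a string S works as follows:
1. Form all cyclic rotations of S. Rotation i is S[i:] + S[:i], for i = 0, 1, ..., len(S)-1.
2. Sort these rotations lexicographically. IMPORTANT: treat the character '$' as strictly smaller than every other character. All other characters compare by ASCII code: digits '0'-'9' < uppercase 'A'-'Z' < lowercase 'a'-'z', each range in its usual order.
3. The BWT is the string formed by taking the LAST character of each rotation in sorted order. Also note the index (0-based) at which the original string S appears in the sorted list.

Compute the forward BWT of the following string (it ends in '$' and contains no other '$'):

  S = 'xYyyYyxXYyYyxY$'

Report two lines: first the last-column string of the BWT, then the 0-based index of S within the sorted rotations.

Answer: YxxXyyxyy$yYYYY
9

Derivation:
All 15 rotations (rotation i = S[i:]+S[:i]):
  rot[0] = xYyyYyxXYyYyxY$
  rot[1] = YyyYyxXYyYyxY$x
  rot[2] = yyYyxXYyYyxY$xY
  rot[3] = yYyxXYyYyxY$xYy
  rot[4] = YyxXYyYyxY$xYyy
  rot[5] = yxXYyYyxY$xYyyY
  rot[6] = xXYyYyxY$xYyyYy
  rot[7] = XYyYyxY$xYyyYyx
  rot[8] = YyYyxY$xYyyYyxX
  rot[9] = yYyxY$xYyyYyxXY
  rot[10] = YyxY$xYyyYyxXYy
  rot[11] = yxY$xYyyYyxXYyY
  rot[12] = xY$xYyyYyxXYyYy
  rot[13] = Y$xYyyYyxXYyYyx
  rot[14] = $xYyyYyxXYyYyxY
Sorted (with $ < everything):
  sorted[0] = $xYyyYyxXYyYyxY  (last char: 'Y')
  sorted[1] = XYyYyxY$xYyyYyx  (last char: 'x')
  sorted[2] = Y$xYyyYyxXYyYyx  (last char: 'x')
  sorted[3] = YyYyxY$xYyyYyxX  (last char: 'X')
  sorted[4] = YyxXYyYyxY$xYyy  (last char: 'y')
  sorted[5] = YyxY$xYyyYyxXYy  (last char: 'y')
  sorted[6] = YyyYyxXYyYyxY$x  (last char: 'x')
  sorted[7] = xXYyYyxY$xYyyYy  (last char: 'y')
  sorted[8] = xY$xYyyYyxXYyYy  (last char: 'y')
  sorted[9] = xYyyYyxXYyYyxY$  (last char: '$')
  sorted[10] = yYyxXYyYyxY$xYy  (last char: 'y')
  sorted[11] = yYyxY$xYyyYyxXY  (last char: 'Y')
  sorted[12] = yxXYyYyxY$xYyyY  (last char: 'Y')
  sorted[13] = yxY$xYyyYyxXYyY  (last char: 'Y')
  sorted[14] = yyYyxXYyYyxY$xY  (last char: 'Y')
Last column: YxxXyyxyy$yYYYY
Original string S is at sorted index 9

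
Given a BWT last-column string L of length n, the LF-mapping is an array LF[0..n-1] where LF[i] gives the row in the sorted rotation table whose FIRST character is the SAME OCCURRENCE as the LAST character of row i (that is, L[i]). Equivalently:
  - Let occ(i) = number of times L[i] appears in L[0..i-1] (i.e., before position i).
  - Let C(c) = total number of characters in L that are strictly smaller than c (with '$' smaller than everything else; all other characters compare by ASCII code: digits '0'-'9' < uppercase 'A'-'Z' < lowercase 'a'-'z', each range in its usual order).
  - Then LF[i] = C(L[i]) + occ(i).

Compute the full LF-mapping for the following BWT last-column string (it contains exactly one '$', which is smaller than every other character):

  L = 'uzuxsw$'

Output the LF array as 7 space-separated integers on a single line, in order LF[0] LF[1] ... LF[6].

Answer: 2 6 3 5 1 4 0

Derivation:
Char counts: '$':1, 's':1, 'u':2, 'w':1, 'x':1, 'z':1
C (first-col start): C('$')=0, C('s')=1, C('u')=2, C('w')=4, C('x')=5, C('z')=6
L[0]='u': occ=0, LF[0]=C('u')+0=2+0=2
L[1]='z': occ=0, LF[1]=C('z')+0=6+0=6
L[2]='u': occ=1, LF[2]=C('u')+1=2+1=3
L[3]='x': occ=0, LF[3]=C('x')+0=5+0=5
L[4]='s': occ=0, LF[4]=C('s')+0=1+0=1
L[5]='w': occ=0, LF[5]=C('w')+0=4+0=4
L[6]='$': occ=0, LF[6]=C('$')+0=0+0=0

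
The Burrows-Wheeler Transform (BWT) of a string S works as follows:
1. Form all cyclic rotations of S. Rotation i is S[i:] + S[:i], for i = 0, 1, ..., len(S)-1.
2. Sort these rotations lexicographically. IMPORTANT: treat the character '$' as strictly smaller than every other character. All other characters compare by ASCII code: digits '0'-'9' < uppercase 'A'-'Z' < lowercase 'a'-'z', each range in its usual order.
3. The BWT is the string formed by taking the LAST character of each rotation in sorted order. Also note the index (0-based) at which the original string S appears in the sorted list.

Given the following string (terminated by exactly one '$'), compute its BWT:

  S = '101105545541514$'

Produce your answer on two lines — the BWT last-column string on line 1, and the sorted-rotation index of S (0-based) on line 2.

All 16 rotations (rotation i = S[i:]+S[:i]):
  rot[0] = 101105545541514$
  rot[1] = 01105545541514$1
  rot[2] = 1105545541514$10
  rot[3] = 105545541514$101
  rot[4] = 05545541514$1011
  rot[5] = 5545541514$10110
  rot[6] = 545541514$101105
  rot[7] = 45541514$1011055
  rot[8] = 5541514$10110554
  rot[9] = 541514$101105545
  rot[10] = 41514$1011055455
  rot[11] = 1514$10110554554
  rot[12] = 514$101105545541
  rot[13] = 14$1011055455415
  rot[14] = 4$10110554554151
  rot[15] = $101105545541514
Sorted (with $ < everything):
  sorted[0] = $101105545541514  (last char: '4')
  sorted[1] = 01105545541514$1  (last char: '1')
  sorted[2] = 05545541514$1011  (last char: '1')
  sorted[3] = 101105545541514$  (last char: '$')
  sorted[4] = 105545541514$101  (last char: '1')
  sorted[5] = 1105545541514$10  (last char: '0')
  sorted[6] = 14$1011055455415  (last char: '5')
  sorted[7] = 1514$10110554554  (last char: '4')
  sorted[8] = 4$10110554554151  (last char: '1')
  sorted[9] = 41514$1011055455  (last char: '5')
  sorted[10] = 45541514$1011055  (last char: '5')
  sorted[11] = 514$101105545541  (last char: '1')
  sorted[12] = 541514$101105545  (last char: '5')
  sorted[13] = 545541514$101105  (last char: '5')
  sorted[14] = 5541514$10110554  (last char: '4')
  sorted[15] = 5545541514$10110  (last char: '0')
Last column: 411$105415515540
Original string S is at sorted index 3

Answer: 411$105415515540
3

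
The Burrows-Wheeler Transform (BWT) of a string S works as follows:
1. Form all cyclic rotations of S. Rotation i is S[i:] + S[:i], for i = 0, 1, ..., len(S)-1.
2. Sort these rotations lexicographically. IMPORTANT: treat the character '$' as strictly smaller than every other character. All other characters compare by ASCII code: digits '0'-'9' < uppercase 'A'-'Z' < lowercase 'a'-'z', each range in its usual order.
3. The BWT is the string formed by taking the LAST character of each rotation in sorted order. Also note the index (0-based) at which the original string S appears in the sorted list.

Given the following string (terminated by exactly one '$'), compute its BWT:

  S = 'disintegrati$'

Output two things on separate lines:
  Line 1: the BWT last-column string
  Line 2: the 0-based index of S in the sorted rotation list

Answer: ir$tetsdigina
2

Derivation:
All 13 rotations (rotation i = S[i:]+S[:i]):
  rot[0] = disintegrati$
  rot[1] = isintegrati$d
  rot[2] = sintegrati$di
  rot[3] = integrati$dis
  rot[4] = ntegrati$disi
  rot[5] = tegrati$disin
  rot[6] = egrati$disint
  rot[7] = grati$disinte
  rot[8] = rati$disinteg
  rot[9] = ati$disintegr
  rot[10] = ti$disintegra
  rot[11] = i$disintegrat
  rot[12] = $disintegrati
Sorted (with $ < everything):
  sorted[0] = $disintegrati  (last char: 'i')
  sorted[1] = ati$disintegr  (last char: 'r')
  sorted[2] = disintegrati$  (last char: '$')
  sorted[3] = egrati$disint  (last char: 't')
  sorted[4] = grati$disinte  (last char: 'e')
  sorted[5] = i$disintegrat  (last char: 't')
  sorted[6] = integrati$dis  (last char: 's')
  sorted[7] = isintegrati$d  (last char: 'd')
  sorted[8] = ntegrati$disi  (last char: 'i')
  sorted[9] = rati$disinteg  (last char: 'g')
  sorted[10] = sintegrati$di  (last char: 'i')
  sorted[11] = tegrati$disin  (last char: 'n')
  sorted[12] = ti$disintegra  (last char: 'a')
Last column: ir$tetsdigina
Original string S is at sorted index 2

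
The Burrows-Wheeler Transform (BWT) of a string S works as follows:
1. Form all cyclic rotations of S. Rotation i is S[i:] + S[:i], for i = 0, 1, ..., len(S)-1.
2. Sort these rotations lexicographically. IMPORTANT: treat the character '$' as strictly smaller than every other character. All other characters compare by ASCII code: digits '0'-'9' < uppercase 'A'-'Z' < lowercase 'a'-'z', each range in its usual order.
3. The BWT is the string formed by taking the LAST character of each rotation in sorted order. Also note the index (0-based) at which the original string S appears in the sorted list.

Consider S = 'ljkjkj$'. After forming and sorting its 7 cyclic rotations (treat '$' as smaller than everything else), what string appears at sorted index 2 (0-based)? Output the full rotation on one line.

Answer: jkj$ljk

Derivation:
All 7 rotations (rotation i = S[i:]+S[:i]):
  rot[0] = ljkjkj$
  rot[1] = jkjkj$l
  rot[2] = kjkj$lj
  rot[3] = jkj$ljk
  rot[4] = kj$ljkj
  rot[5] = j$ljkjk
  rot[6] = $ljkjkj
Sorted (with $ < everything):
  sorted[0] = $ljkjkj
  sorted[1] = j$ljkjk
  sorted[2] = jkj$ljk
  sorted[3] = jkjkj$l
  sorted[4] = kj$ljkj
  sorted[5] = kjkj$lj
  sorted[6] = ljkjkj$
sorted[2] = jkj$ljk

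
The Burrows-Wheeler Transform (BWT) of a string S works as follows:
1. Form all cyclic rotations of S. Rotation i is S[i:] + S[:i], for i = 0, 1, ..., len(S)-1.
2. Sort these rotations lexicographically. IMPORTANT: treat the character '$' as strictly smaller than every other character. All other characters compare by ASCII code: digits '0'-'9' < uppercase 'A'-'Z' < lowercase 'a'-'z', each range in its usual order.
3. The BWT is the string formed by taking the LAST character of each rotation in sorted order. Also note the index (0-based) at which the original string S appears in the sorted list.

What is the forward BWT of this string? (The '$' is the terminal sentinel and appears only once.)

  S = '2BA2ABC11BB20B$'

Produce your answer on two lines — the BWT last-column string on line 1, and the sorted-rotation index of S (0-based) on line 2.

Answer: B2C1BA$B20B21AB
6

Derivation:
All 15 rotations (rotation i = S[i:]+S[:i]):
  rot[0] = 2BA2ABC11BB20B$
  rot[1] = BA2ABC11BB20B$2
  rot[2] = A2ABC11BB20B$2B
  rot[3] = 2ABC11BB20B$2BA
  rot[4] = ABC11BB20B$2BA2
  rot[5] = BC11BB20B$2BA2A
  rot[6] = C11BB20B$2BA2AB
  rot[7] = 11BB20B$2BA2ABC
  rot[8] = 1BB20B$2BA2ABC1
  rot[9] = BB20B$2BA2ABC11
  rot[10] = B20B$2BA2ABC11B
  rot[11] = 20B$2BA2ABC11BB
  rot[12] = 0B$2BA2ABC11BB2
  rot[13] = B$2BA2ABC11BB20
  rot[14] = $2BA2ABC11BB20B
Sorted (with $ < everything):
  sorted[0] = $2BA2ABC11BB20B  (last char: 'B')
  sorted[1] = 0B$2BA2ABC11BB2  (last char: '2')
  sorted[2] = 11BB20B$2BA2ABC  (last char: 'C')
  sorted[3] = 1BB20B$2BA2ABC1  (last char: '1')
  sorted[4] = 20B$2BA2ABC11BB  (last char: 'B')
  sorted[5] = 2ABC11BB20B$2BA  (last char: 'A')
  sorted[6] = 2BA2ABC11BB20B$  (last char: '$')
  sorted[7] = A2ABC11BB20B$2B  (last char: 'B')
  sorted[8] = ABC11BB20B$2BA2  (last char: '2')
  sorted[9] = B$2BA2ABC11BB20  (last char: '0')
  sorted[10] = B20B$2BA2ABC11B  (last char: 'B')
  sorted[11] = BA2ABC11BB20B$2  (last char: '2')
  sorted[12] = BB20B$2BA2ABC11  (last char: '1')
  sorted[13] = BC11BB20B$2BA2A  (last char: 'A')
  sorted[14] = C11BB20B$2BA2AB  (last char: 'B')
Last column: B2C1BA$B20B21AB
Original string S is at sorted index 6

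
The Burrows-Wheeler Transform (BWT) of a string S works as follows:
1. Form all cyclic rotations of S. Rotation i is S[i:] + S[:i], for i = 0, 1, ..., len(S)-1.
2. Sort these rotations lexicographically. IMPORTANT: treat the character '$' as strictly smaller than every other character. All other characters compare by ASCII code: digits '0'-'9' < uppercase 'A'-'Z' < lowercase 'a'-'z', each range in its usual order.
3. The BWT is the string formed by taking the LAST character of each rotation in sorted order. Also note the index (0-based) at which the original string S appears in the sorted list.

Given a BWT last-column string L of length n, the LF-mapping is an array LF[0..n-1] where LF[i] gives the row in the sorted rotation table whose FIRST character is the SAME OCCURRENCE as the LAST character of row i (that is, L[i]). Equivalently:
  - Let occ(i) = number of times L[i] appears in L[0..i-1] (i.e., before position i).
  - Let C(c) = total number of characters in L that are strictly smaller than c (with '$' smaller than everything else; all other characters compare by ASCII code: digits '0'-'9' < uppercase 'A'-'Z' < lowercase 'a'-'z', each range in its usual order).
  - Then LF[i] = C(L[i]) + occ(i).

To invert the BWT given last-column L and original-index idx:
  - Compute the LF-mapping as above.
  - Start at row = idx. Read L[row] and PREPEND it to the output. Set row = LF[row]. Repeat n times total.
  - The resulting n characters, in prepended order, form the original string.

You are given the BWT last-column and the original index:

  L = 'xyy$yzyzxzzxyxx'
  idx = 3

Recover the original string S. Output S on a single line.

Answer: xzxzyzyxyxzyyx$

Derivation:
LF mapping: 1 6 7 0 8 11 9 12 2 13 14 3 10 4 5
Walk LF starting at row 3, prepending L[row]:
  step 1: row=3, L[3]='$', prepend. Next row=LF[3]=0
  step 2: row=0, L[0]='x', prepend. Next row=LF[0]=1
  step 3: row=1, L[1]='y', prepend. Next row=LF[1]=6
  step 4: row=6, L[6]='y', prepend. Next row=LF[6]=9
  step 5: row=9, L[9]='z', prepend. Next row=LF[9]=13
  step 6: row=13, L[13]='x', prepend. Next row=LF[13]=4
  step 7: row=4, L[4]='y', prepend. Next row=LF[4]=8
  step 8: row=8, L[8]='x', prepend. Next row=LF[8]=2
  step 9: row=2, L[2]='y', prepend. Next row=LF[2]=7
  step 10: row=7, L[7]='z', prepend. Next row=LF[7]=12
  step 11: row=12, L[12]='y', prepend. Next row=LF[12]=10
  step 12: row=10, L[10]='z', prepend. Next row=LF[10]=14
  step 13: row=14, L[14]='x', prepend. Next row=LF[14]=5
  step 14: row=5, L[5]='z', prepend. Next row=LF[5]=11
  step 15: row=11, L[11]='x', prepend. Next row=LF[11]=3
Reversed output: xzxzyzyxyxzyyx$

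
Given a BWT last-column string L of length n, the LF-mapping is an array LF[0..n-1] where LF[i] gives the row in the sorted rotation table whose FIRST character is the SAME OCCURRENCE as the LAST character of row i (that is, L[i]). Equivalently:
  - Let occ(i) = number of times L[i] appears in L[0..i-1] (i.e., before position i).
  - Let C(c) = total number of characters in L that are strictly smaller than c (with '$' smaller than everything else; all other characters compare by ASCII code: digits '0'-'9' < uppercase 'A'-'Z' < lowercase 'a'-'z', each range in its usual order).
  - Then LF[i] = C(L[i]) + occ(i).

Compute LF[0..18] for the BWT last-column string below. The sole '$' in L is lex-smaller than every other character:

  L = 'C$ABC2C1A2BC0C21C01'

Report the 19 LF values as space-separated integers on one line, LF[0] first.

Char counts: '$':1, '0':2, '1':3, '2':3, 'A':2, 'B':2, 'C':6
C (first-col start): C('$')=0, C('0')=1, C('1')=3, C('2')=6, C('A')=9, C('B')=11, C('C')=13
L[0]='C': occ=0, LF[0]=C('C')+0=13+0=13
L[1]='$': occ=0, LF[1]=C('$')+0=0+0=0
L[2]='A': occ=0, LF[2]=C('A')+0=9+0=9
L[3]='B': occ=0, LF[3]=C('B')+0=11+0=11
L[4]='C': occ=1, LF[4]=C('C')+1=13+1=14
L[5]='2': occ=0, LF[5]=C('2')+0=6+0=6
L[6]='C': occ=2, LF[6]=C('C')+2=13+2=15
L[7]='1': occ=0, LF[7]=C('1')+0=3+0=3
L[8]='A': occ=1, LF[8]=C('A')+1=9+1=10
L[9]='2': occ=1, LF[9]=C('2')+1=6+1=7
L[10]='B': occ=1, LF[10]=C('B')+1=11+1=12
L[11]='C': occ=3, LF[11]=C('C')+3=13+3=16
L[12]='0': occ=0, LF[12]=C('0')+0=1+0=1
L[13]='C': occ=4, LF[13]=C('C')+4=13+4=17
L[14]='2': occ=2, LF[14]=C('2')+2=6+2=8
L[15]='1': occ=1, LF[15]=C('1')+1=3+1=4
L[16]='C': occ=5, LF[16]=C('C')+5=13+5=18
L[17]='0': occ=1, LF[17]=C('0')+1=1+1=2
L[18]='1': occ=2, LF[18]=C('1')+2=3+2=5

Answer: 13 0 9 11 14 6 15 3 10 7 12 16 1 17 8 4 18 2 5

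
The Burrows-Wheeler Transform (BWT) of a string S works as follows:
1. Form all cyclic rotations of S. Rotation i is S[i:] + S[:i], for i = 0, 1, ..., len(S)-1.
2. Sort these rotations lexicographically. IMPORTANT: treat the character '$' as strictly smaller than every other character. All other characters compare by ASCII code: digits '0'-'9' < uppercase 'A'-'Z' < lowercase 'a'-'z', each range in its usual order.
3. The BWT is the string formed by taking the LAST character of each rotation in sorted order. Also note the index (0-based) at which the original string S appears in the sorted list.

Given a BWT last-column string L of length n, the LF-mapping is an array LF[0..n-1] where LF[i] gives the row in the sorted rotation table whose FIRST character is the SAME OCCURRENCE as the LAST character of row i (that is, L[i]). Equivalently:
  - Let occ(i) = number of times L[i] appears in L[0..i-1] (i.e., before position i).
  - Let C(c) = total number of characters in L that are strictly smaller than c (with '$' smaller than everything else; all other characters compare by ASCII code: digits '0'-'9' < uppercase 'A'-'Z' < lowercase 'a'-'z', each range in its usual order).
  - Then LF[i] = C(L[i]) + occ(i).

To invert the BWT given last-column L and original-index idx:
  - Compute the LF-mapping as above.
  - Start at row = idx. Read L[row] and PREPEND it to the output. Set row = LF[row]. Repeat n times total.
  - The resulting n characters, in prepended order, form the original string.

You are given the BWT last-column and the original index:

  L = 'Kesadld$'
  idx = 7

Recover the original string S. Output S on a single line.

LF mapping: 1 5 7 2 3 6 4 0
Walk LF starting at row 7, prepending L[row]:
  step 1: row=7, L[7]='$', prepend. Next row=LF[7]=0
  step 2: row=0, L[0]='K', prepend. Next row=LF[0]=1
  step 3: row=1, L[1]='e', prepend. Next row=LF[1]=5
  step 4: row=5, L[5]='l', prepend. Next row=LF[5]=6
  step 5: row=6, L[6]='d', prepend. Next row=LF[6]=4
  step 6: row=4, L[4]='d', prepend. Next row=LF[4]=3
  step 7: row=3, L[3]='a', prepend. Next row=LF[3]=2
  step 8: row=2, L[2]='s', prepend. Next row=LF[2]=7
Reversed output: saddleK$

Answer: saddleK$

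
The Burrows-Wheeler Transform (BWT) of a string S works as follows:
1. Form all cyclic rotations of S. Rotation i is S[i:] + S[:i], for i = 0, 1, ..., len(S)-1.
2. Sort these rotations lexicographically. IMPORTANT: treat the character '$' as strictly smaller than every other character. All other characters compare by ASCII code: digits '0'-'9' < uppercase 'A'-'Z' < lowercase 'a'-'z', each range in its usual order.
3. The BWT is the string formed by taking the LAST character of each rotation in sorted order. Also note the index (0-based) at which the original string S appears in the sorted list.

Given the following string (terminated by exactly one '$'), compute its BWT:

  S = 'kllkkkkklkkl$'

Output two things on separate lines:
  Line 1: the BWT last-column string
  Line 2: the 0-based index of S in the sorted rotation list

Answer: llkklkkk$klkk
8

Derivation:
All 13 rotations (rotation i = S[i:]+S[:i]):
  rot[0] = kllkkkkklkkl$
  rot[1] = llkkkkklkkl$k
  rot[2] = lkkkkklkkl$kl
  rot[3] = kkkkklkkl$kll
  rot[4] = kkkklkkl$kllk
  rot[5] = kkklkkl$kllkk
  rot[6] = kklkkl$kllkkk
  rot[7] = klkkl$kllkkkk
  rot[8] = lkkl$kllkkkkk
  rot[9] = kkl$kllkkkkkl
  rot[10] = kl$kllkkkkklk
  rot[11] = l$kllkkkkklkk
  rot[12] = $kllkkkkklkkl
Sorted (with $ < everything):
  sorted[0] = $kllkkkkklkkl  (last char: 'l')
  sorted[1] = kkkkklkkl$kll  (last char: 'l')
  sorted[2] = kkkklkkl$kllk  (last char: 'k')
  sorted[3] = kkklkkl$kllkk  (last char: 'k')
  sorted[4] = kkl$kllkkkkkl  (last char: 'l')
  sorted[5] = kklkkl$kllkkk  (last char: 'k')
  sorted[6] = kl$kllkkkkklk  (last char: 'k')
  sorted[7] = klkkl$kllkkkk  (last char: 'k')
  sorted[8] = kllkkkkklkkl$  (last char: '$')
  sorted[9] = l$kllkkkkklkk  (last char: 'k')
  sorted[10] = lkkkkklkkl$kl  (last char: 'l')
  sorted[11] = lkkl$kllkkkkk  (last char: 'k')
  sorted[12] = llkkkkklkkl$k  (last char: 'k')
Last column: llkklkkk$klkk
Original string S is at sorted index 8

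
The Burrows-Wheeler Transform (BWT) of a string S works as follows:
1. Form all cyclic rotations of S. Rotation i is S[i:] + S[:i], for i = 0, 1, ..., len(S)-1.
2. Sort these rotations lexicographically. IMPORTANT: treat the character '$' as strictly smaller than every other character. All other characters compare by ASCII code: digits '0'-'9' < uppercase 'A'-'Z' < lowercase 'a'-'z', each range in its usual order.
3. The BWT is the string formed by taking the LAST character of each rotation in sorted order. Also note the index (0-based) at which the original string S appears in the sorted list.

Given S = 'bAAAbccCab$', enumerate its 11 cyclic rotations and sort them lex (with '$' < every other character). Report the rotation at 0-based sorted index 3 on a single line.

Answer: AbccCab$bAA

Derivation:
All 11 rotations (rotation i = S[i:]+S[:i]):
  rot[0] = bAAAbccCab$
  rot[1] = AAAbccCab$b
  rot[2] = AAbccCab$bA
  rot[3] = AbccCab$bAA
  rot[4] = bccCab$bAAA
  rot[5] = ccCab$bAAAb
  rot[6] = cCab$bAAAbc
  rot[7] = Cab$bAAAbcc
  rot[8] = ab$bAAAbccC
  rot[9] = b$bAAAbccCa
  rot[10] = $bAAAbccCab
Sorted (with $ < everything):
  sorted[0] = $bAAAbccCab
  sorted[1] = AAAbccCab$b
  sorted[2] = AAbccCab$bA
  sorted[3] = AbccCab$bAA
  sorted[4] = Cab$bAAAbcc
  sorted[5] = ab$bAAAbccC
  sorted[6] = b$bAAAbccCa
  sorted[7] = bAAAbccCab$
  sorted[8] = bccCab$bAAA
  sorted[9] = cCab$bAAAbc
  sorted[10] = ccCab$bAAAb
sorted[3] = AbccCab$bAA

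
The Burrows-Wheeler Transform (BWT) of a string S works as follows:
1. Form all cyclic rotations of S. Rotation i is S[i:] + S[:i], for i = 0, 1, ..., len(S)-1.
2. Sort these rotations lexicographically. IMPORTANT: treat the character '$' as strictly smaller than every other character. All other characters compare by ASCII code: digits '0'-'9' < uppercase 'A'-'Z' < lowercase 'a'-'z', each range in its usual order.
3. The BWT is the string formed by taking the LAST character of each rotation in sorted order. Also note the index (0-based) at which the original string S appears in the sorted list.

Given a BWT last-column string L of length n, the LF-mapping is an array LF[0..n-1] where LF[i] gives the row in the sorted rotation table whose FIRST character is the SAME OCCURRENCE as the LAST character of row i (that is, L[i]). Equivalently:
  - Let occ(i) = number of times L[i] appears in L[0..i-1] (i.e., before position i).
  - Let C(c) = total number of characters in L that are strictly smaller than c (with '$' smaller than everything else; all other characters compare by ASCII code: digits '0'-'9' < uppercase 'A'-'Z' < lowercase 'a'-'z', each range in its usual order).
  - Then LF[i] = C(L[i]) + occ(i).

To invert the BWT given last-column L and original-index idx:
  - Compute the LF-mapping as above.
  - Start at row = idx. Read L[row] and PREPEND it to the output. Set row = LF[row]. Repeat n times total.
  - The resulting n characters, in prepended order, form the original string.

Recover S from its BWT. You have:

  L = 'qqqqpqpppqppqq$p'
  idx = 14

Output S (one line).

Answer: qqpqppqppqqqppq$

Derivation:
LF mapping: 8 9 10 11 1 12 2 3 4 13 5 6 14 15 0 7
Walk LF starting at row 14, prepending L[row]:
  step 1: row=14, L[14]='$', prepend. Next row=LF[14]=0
  step 2: row=0, L[0]='q', prepend. Next row=LF[0]=8
  step 3: row=8, L[8]='p', prepend. Next row=LF[8]=4
  step 4: row=4, L[4]='p', prepend. Next row=LF[4]=1
  step 5: row=1, L[1]='q', prepend. Next row=LF[1]=9
  step 6: row=9, L[9]='q', prepend. Next row=LF[9]=13
  step 7: row=13, L[13]='q', prepend. Next row=LF[13]=15
  step 8: row=15, L[15]='p', prepend. Next row=LF[15]=7
  step 9: row=7, L[7]='p', prepend. Next row=LF[7]=3
  step 10: row=3, L[3]='q', prepend. Next row=LF[3]=11
  step 11: row=11, L[11]='p', prepend. Next row=LF[11]=6
  step 12: row=6, L[6]='p', prepend. Next row=LF[6]=2
  step 13: row=2, L[2]='q', prepend. Next row=LF[2]=10
  step 14: row=10, L[10]='p', prepend. Next row=LF[10]=5
  step 15: row=5, L[5]='q', prepend. Next row=LF[5]=12
  step 16: row=12, L[12]='q', prepend. Next row=LF[12]=14
Reversed output: qqpqppqppqqqppq$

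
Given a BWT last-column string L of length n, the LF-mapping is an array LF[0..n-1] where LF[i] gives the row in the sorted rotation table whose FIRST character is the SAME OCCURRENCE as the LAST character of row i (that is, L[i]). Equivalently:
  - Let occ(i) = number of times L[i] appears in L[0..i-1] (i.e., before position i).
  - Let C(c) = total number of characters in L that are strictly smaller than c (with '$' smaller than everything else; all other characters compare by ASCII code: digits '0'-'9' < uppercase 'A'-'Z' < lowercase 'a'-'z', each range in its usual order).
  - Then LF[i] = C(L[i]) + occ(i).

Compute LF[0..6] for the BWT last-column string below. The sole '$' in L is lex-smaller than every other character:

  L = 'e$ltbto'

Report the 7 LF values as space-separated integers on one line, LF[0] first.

Char counts: '$':1, 'b':1, 'e':1, 'l':1, 'o':1, 't':2
C (first-col start): C('$')=0, C('b')=1, C('e')=2, C('l')=3, C('o')=4, C('t')=5
L[0]='e': occ=0, LF[0]=C('e')+0=2+0=2
L[1]='$': occ=0, LF[1]=C('$')+0=0+0=0
L[2]='l': occ=0, LF[2]=C('l')+0=3+0=3
L[3]='t': occ=0, LF[3]=C('t')+0=5+0=5
L[4]='b': occ=0, LF[4]=C('b')+0=1+0=1
L[5]='t': occ=1, LF[5]=C('t')+1=5+1=6
L[6]='o': occ=0, LF[6]=C('o')+0=4+0=4

Answer: 2 0 3 5 1 6 4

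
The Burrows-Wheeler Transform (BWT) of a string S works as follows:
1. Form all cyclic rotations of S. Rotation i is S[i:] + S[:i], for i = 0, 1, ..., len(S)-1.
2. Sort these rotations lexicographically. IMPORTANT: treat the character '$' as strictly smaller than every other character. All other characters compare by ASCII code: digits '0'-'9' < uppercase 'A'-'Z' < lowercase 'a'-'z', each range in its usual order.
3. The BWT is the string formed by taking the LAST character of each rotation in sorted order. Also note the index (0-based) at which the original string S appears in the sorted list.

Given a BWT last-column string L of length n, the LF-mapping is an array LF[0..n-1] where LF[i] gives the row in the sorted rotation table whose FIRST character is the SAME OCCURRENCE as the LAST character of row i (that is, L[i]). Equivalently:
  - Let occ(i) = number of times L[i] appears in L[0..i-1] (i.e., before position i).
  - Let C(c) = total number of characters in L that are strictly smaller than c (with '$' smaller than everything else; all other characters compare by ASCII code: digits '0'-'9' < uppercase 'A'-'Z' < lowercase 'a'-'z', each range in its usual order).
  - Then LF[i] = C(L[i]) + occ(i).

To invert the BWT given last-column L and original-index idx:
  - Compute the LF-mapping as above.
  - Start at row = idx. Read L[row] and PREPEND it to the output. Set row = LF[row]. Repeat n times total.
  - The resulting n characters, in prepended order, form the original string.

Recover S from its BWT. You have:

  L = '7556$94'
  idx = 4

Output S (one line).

Answer: 655497$

Derivation:
LF mapping: 5 2 3 4 0 6 1
Walk LF starting at row 4, prepending L[row]:
  step 1: row=4, L[4]='$', prepend. Next row=LF[4]=0
  step 2: row=0, L[0]='7', prepend. Next row=LF[0]=5
  step 3: row=5, L[5]='9', prepend. Next row=LF[5]=6
  step 4: row=6, L[6]='4', prepend. Next row=LF[6]=1
  step 5: row=1, L[1]='5', prepend. Next row=LF[1]=2
  step 6: row=2, L[2]='5', prepend. Next row=LF[2]=3
  step 7: row=3, L[3]='6', prepend. Next row=LF[3]=4
Reversed output: 655497$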